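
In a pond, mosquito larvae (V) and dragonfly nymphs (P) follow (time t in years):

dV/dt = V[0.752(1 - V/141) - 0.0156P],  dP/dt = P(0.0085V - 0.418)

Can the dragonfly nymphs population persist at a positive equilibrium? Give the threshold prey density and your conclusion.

Threshold V = 49.2; K > 49.2, so yes, the predator persists.

The predator equation gives dP/dt > 0 only when V > 0.418/0.0085 = 49.2.
Without the predator, V → K = 141. Since 141 > 49.2, the predator can invade and persist.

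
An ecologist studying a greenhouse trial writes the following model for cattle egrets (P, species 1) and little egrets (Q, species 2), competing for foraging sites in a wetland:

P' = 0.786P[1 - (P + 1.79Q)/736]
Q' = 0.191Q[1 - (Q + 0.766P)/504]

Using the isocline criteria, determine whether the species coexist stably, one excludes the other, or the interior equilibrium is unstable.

Compare the nullcline intercepts: K1/α12 = 736/1.79 = 411 < K2 = 504; K2/α21 = 504/0.766 = 658 < K1 = 736.
Since both are reversed, neither can invade when rare; the interior point is a saddle.

unstable coexistence (outcome depends on initial conditions)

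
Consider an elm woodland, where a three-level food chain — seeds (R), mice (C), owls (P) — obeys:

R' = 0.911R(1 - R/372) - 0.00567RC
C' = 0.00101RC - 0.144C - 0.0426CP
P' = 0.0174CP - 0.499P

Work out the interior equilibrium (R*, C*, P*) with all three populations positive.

From dP/dt = 0: 0.0174C* = 0.499, so C* = 28.7.
From dR/dt = 0: 0.911(1 - R*/372) = 0.00567·28.7, giving R* = 372·(1 - 0.178) = 306.
From dC/dt = 0: 0.00101·306 - 0.144 = 0.0426P*, so P* = 0.165/0.0426 = 3.87.

R* ≈ 306, C* ≈ 28.7, P* ≈ 3.87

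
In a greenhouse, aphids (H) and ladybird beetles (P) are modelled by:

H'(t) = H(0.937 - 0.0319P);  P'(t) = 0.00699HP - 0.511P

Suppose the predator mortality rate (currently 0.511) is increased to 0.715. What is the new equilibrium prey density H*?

At the interior fixed point, setting dP/dt = 0 with P > 0 fixes H* = (predator death rate)/(HP coefficient) — independent of the other coefficients.
With the change, H* = 0.715/0.00699 = 102; it rises from 73.1.

H* ≈ 102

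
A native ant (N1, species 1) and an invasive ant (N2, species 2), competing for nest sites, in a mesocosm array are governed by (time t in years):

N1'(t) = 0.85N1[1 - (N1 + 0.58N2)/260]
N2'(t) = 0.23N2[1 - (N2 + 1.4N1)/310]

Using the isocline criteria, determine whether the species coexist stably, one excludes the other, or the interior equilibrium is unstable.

species 1 excludes species 2

Compare the nullcline intercepts: K1/α12 = 260/0.58 = 448 > K2 = 310; K2/α21 = 310/1.4 = 221 < K1 = 260.
Since the inequalities point opposite ways, species 1 can invade but species 2 cannot.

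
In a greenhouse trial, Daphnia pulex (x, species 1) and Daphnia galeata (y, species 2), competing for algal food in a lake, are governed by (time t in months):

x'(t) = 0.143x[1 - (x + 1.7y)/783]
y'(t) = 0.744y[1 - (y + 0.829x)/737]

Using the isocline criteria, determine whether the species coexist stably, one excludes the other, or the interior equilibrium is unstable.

species 2 excludes species 1

Compare the nullcline intercepts: K1/α12 = 783/1.7 = 461 < K2 = 737; K2/α21 = 737/0.829 = 889 > K1 = 783.
Since the inequalities point opposite ways, species 2 can invade but species 1 cannot.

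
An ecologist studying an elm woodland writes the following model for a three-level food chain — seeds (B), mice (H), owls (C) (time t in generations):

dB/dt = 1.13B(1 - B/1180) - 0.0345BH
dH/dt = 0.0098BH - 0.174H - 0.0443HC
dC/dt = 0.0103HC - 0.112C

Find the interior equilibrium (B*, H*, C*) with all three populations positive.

B* ≈ 788, H* ≈ 10.9, C* ≈ 170

From dC/dt = 0: 0.0103H* = 0.112, so H* = 10.9.
From dB/dt = 0: 1.13(1 - B*/1180) = 0.0345·10.9, giving B* = 1180·(1 - 0.332) = 788.
From dH/dt = 0: 0.0098·788 - 0.174 = 0.0443C*, so C* = 7.55/0.0443 = 170.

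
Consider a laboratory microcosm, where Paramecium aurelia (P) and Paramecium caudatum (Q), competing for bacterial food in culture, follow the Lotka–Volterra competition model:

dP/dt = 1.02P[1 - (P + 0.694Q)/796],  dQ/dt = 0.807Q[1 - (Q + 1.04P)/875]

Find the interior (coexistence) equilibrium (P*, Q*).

Setting both brackets to zero gives the nullclines P + 0.694Q = 796 and 1.04P + Q = 875.
Substituting Q = 875 - 1.04P into the first: P(1 - 0.694·1.04) = 796 - 0.694·875.
So P* = 189/0.278 = 678, and then Q* = 875 - 1.04·678 = 169.

P* ≈ 678, Q* ≈ 169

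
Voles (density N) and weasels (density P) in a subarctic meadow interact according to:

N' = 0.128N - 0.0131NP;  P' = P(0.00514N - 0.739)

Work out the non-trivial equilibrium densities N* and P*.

N* ≈ 144, P* ≈ 9.77

Set dP/dt = 0 with P > 0: 0.00514N - 0.739 = 0, so N* = 0.739/0.00514 = 144.
Set dN/dt = 0 with N > 0: 0.128 - 0.0131P = 0, so P* = 0.128/0.0131 = 9.77.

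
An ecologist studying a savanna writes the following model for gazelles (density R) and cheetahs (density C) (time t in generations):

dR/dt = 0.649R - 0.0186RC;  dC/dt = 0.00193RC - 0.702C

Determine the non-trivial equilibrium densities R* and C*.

Set dC/dt = 0 with C > 0: 0.00193R - 0.702 = 0, so R* = 0.702/0.00193 = 364.
Set dR/dt = 0 with R > 0: 0.649 - 0.0186C = 0, so C* = 0.649/0.0186 = 34.9.

R* ≈ 364, C* ≈ 34.9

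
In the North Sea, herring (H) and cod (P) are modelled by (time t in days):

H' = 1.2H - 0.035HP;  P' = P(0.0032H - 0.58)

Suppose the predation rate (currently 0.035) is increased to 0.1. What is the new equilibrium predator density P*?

At the interior fixed point, setting dH/dt = 0 with H > 0 fixes P* = (prey growth rate)/(HP coefficient) — independent of the other coefficients.
With the change, P* = 1.2/0.1 = 12; it falls from 34.3.

P* ≈ 12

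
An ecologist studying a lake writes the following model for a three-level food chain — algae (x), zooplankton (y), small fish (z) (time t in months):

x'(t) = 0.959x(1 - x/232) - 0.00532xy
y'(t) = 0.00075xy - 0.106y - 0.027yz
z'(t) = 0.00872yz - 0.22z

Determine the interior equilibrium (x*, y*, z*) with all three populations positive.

x* ≈ 200, y* ≈ 25.2, z* ≈ 1.62

From dz/dt = 0: 0.00872y* = 0.22, so y* = 25.2.
From dx/dt = 0: 0.959(1 - x*/232) = 0.00532·25.2, giving x* = 232·(1 - 0.14) = 200.
From dy/dt = 0: 0.00075·200 - 0.106 = 0.027z*, so z* = 0.0436/0.027 = 1.62.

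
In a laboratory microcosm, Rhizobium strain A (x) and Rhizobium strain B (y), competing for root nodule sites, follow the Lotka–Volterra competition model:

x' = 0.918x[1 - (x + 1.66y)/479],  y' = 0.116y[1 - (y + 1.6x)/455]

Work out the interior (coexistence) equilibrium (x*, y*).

Setting both brackets to zero gives the nullclines x + 1.66y = 479 and 1.6x + y = 455.
Substituting y = 455 - 1.6x into the first: x(1 - 1.66·1.6) = 479 - 1.66·455.
So x* = -276/-1.66 = 167, and then y* = 455 - 1.6·167 = 188.

x* ≈ 167, y* ≈ 188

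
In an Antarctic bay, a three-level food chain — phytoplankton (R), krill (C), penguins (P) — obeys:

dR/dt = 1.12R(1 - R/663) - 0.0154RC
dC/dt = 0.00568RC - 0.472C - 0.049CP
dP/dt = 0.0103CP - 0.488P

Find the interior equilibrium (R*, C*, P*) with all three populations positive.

From dP/dt = 0: 0.0103C* = 0.488, so C* = 47.4.
From dR/dt = 0: 1.12(1 - R*/663) = 0.0154·47.4, giving R* = 663·(1 - 0.651) = 231.
From dC/dt = 0: 0.00568·231 - 0.472 = 0.049P*, so P* = 0.841/0.049 = 17.2.

R* ≈ 231, C* ≈ 47.4, P* ≈ 17.2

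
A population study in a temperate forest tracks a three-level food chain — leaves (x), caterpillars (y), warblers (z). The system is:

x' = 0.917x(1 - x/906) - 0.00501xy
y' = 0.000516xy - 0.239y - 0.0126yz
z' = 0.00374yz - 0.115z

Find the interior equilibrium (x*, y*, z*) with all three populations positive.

x* ≈ 754, y* ≈ 30.7, z* ≈ 11.9

From dz/dt = 0: 0.00374y* = 0.115, so y* = 30.7.
From dx/dt = 0: 0.917(1 - x*/906) = 0.00501·30.7, giving x* = 906·(1 - 0.168) = 754.
From dy/dt = 0: 0.000516·754 - 0.239 = 0.0126z*, so z* = 0.15/0.0126 = 11.9.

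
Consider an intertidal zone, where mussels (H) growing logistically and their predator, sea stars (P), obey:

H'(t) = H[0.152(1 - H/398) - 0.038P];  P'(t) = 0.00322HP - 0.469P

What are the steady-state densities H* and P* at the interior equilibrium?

From dP/dt = 0 with P > 0: 0.00322H* = 0.469, so H* = 146.
Substitute into dH/dt = 0: 0.152(1 - 146/398) = 0.038P*.
The bracket is 0.634, giving P* = 0.0964/0.038 = 2.54.

H* ≈ 146, P* ≈ 2.54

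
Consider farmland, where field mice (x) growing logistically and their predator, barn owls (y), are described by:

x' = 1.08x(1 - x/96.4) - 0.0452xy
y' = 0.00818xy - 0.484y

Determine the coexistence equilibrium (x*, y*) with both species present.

From dy/dt = 0 with y > 0: 0.00818x* = 0.484, so x* = 59.2.
Substitute into dx/dt = 0: 1.08(1 - 59.2/96.4) = 0.0452y*.
The bracket is 0.386, giving y* = 0.417/0.0452 = 9.23.

x* ≈ 59.2, y* ≈ 9.23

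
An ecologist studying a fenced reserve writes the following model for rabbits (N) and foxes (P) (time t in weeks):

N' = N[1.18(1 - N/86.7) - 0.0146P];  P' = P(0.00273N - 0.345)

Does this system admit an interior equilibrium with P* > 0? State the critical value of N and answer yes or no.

Threshold N = 126; K < 126, so no, the predator goes extinct.

The predator equation gives dP/dt > 0 only when N > 0.345/0.00273 = 126.
Without the predator, N → K = 86.7. Since 86.7 < 126, the predator cannot invade.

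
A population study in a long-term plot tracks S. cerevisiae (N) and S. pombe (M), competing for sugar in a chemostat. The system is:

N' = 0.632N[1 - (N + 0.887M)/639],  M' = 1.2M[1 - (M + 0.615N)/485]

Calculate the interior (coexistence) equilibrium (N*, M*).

N* ≈ 459, M* ≈ 202

Setting both brackets to zero gives the nullclines N + 0.887M = 639 and 0.615N + M = 485.
Substituting M = 485 - 0.615N into the first: N(1 - 0.887·0.615) = 639 - 0.887·485.
So N* = 209/0.454 = 459, and then M* = 485 - 0.615·459 = 202.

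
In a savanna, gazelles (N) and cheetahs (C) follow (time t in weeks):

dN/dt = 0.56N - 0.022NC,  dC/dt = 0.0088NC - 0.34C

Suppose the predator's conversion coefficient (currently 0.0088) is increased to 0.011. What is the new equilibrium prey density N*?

At the interior fixed point, setting dC/dt = 0 with C > 0 fixes N* = (predator death rate)/(NC coefficient) — independent of the other coefficients.
With the change, N* = 0.34/0.011 = 30.9; it falls from 38.6.

N* ≈ 30.9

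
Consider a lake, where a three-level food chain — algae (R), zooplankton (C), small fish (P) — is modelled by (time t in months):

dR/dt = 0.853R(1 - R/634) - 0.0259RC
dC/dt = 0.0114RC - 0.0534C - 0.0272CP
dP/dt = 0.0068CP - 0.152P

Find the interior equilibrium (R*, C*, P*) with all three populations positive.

R* ≈ 204, C* ≈ 22.4, P* ≈ 83.4

From dP/dt = 0: 0.0068C* = 0.152, so C* = 22.4.
From dR/dt = 0: 0.853(1 - R*/634) = 0.0259·22.4, giving R* = 634·(1 - 0.679) = 204.
From dC/dt = 0: 0.0114·204 - 0.0534 = 0.0272P*, so P* = 2.27/0.0272 = 83.4.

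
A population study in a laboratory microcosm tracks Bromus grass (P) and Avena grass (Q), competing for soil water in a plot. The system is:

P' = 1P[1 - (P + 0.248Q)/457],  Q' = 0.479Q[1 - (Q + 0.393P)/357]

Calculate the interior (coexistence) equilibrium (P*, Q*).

P* ≈ 408, Q* ≈ 197

Setting both brackets to zero gives the nullclines P + 0.248Q = 457 and 0.393P + Q = 357.
Substituting Q = 357 - 0.393P into the first: P(1 - 0.248·0.393) = 457 - 0.248·357.
So P* = 368/0.903 = 408, and then Q* = 357 - 0.393·408 = 197.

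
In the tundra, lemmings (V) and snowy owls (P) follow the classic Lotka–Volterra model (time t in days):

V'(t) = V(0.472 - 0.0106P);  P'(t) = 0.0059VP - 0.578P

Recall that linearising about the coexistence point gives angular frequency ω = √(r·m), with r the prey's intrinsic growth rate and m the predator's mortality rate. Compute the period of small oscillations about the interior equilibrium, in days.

Here r = 0.472 and m = 0.578, so r·m = 0.273.
ω = √0.273 = 0.522 per day, hence T = 2π/ω ≈ 12 days.

T ≈ 12 days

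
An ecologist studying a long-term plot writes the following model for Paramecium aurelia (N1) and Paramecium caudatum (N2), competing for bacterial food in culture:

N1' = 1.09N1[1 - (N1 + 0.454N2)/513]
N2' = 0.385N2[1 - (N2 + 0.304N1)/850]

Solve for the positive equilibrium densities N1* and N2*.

Setting both brackets to zero gives the nullclines N1 + 0.454N2 = 513 and 0.304N1 + N2 = 850.
Substituting N2 = 850 - 0.304N1 into the first: N1(1 - 0.454·0.304) = 513 - 0.454·850.
So N1* = 127/0.862 = 147, and then N2* = 850 - 0.304·147 = 805.

N1* ≈ 147, N2* ≈ 805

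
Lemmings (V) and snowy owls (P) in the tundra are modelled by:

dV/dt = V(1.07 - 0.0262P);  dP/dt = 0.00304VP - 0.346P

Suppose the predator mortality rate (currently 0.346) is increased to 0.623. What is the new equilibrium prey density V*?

At the interior fixed point, setting dP/dt = 0 with P > 0 fixes V* = (predator death rate)/(VP coefficient) — independent of the other coefficients.
With the change, V* = 0.623/0.00304 = 205; it rises from 114.

V* ≈ 205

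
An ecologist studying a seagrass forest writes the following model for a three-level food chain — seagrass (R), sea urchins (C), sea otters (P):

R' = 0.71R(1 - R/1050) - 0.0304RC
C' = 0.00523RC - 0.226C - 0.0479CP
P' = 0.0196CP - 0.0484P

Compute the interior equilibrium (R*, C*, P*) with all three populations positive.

From dP/dt = 0: 0.0196C* = 0.0484, so C* = 2.47.
From dR/dt = 0: 0.71(1 - R*/1050) = 0.0304·2.47, giving R* = 1050·(1 - 0.106) = 939.
From dC/dt = 0: 0.00523·939 - 0.226 = 0.0479P*, so P* = 4.68/0.0479 = 97.8.

R* ≈ 939, C* ≈ 2.47, P* ≈ 97.8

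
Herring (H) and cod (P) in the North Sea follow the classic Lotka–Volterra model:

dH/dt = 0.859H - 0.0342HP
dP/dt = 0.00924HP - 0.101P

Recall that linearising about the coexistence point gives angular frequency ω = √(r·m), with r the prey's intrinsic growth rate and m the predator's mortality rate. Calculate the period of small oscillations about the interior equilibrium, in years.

T ≈ 21.3 years

Here r = 0.859 and m = 0.101, so r·m = 0.0868.
ω = √0.0868 = 0.295 per year, hence T = 2π/ω ≈ 21.3 years.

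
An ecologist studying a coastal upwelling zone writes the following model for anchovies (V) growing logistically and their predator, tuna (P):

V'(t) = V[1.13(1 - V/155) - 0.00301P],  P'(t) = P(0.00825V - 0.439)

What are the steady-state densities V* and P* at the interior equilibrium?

V* ≈ 53.2, P* ≈ 247

From dP/dt = 0 with P > 0: 0.00825V* = 0.439, so V* = 53.2.
Substitute into dV/dt = 0: 1.13(1 - 53.2/155) = 0.00301P*.
The bracket is 0.657, giving P* = 0.742/0.00301 = 247.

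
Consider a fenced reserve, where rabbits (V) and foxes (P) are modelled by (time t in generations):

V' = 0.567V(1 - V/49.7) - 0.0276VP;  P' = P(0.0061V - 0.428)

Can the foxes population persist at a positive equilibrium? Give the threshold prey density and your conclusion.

Threshold V = 70.2; K < 70.2, so no, the predator goes extinct.

The predator equation gives dP/dt > 0 only when V > 0.428/0.0061 = 70.2.
Without the predator, V → K = 49.7. Since 49.7 < 70.2, the predator cannot invade.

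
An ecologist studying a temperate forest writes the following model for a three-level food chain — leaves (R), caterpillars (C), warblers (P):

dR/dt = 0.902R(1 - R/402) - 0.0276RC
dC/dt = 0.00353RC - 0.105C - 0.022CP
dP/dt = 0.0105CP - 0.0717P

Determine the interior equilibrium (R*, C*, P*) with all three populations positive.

R* ≈ 318, C* ≈ 6.83, P* ≈ 46.3

From dP/dt = 0: 0.0105C* = 0.0717, so C* = 6.83.
From dR/dt = 0: 0.902(1 - R*/402) = 0.0276·6.83, giving R* = 402·(1 - 0.209) = 318.
From dC/dt = 0: 0.00353·318 - 0.105 = 0.022P*, so P* = 1.02/0.022 = 46.3.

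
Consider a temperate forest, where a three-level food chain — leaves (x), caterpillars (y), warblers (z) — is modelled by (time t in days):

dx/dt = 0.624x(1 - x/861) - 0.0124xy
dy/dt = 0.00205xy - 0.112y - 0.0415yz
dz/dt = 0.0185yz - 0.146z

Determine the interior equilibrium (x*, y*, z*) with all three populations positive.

From dz/dt = 0: 0.0185y* = 0.146, so y* = 7.89.
From dx/dt = 0: 0.624(1 - x*/861) = 0.0124·7.89, giving x* = 861·(1 - 0.157) = 726.
From dy/dt = 0: 0.00205·726 - 0.112 = 0.0415z*, so z* = 1.38/0.0415 = 33.2.

x* ≈ 726, y* ≈ 7.89, z* ≈ 33.2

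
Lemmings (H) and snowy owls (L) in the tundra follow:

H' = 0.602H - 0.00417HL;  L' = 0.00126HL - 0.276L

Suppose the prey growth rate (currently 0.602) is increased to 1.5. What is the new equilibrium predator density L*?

At the interior fixed point, setting dH/dt = 0 with H > 0 fixes L* = (prey growth rate)/(HL coefficient) — independent of the other coefficients.
With the change, L* = 1.5/0.00417 = 360; it rises from 144.

L* ≈ 360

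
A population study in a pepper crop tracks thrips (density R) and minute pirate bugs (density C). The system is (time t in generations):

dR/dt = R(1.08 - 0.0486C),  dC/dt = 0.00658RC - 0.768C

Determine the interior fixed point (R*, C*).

Set dC/dt = 0 with C > 0: 0.00658R - 0.768 = 0, so R* = 0.768/0.00658 = 117.
Set dR/dt = 0 with R > 0: 1.08 - 0.0486C = 0, so C* = 1.08/0.0486 = 22.2.

R* ≈ 117, C* ≈ 22.2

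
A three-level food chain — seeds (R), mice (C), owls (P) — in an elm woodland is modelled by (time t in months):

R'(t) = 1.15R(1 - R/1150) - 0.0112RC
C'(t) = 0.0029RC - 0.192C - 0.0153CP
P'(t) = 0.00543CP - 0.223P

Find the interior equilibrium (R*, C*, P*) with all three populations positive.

From dP/dt = 0: 0.00543C* = 0.223, so C* = 41.1.
From dR/dt = 0: 1.15(1 - R*/1150) = 0.0112·41.1, giving R* = 1150·(1 - 0.4) = 690.
From dC/dt = 0: 0.0029·690 - 0.192 = 0.0153P*, so P* = 1.81/0.0153 = 118.

R* ≈ 690, C* ≈ 41.1, P* ≈ 118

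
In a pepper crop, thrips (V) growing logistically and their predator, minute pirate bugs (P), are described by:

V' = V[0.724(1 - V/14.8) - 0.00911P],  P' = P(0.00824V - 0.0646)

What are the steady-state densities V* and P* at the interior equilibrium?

V* ≈ 7.84, P* ≈ 37.4

From dP/dt = 0 with P > 0: 0.00824V* = 0.0646, so V* = 7.84.
Substitute into dV/dt = 0: 0.724(1 - 7.84/14.8) = 0.00911P*.
The bracket is 0.47, giving P* = 0.34/0.00911 = 37.4.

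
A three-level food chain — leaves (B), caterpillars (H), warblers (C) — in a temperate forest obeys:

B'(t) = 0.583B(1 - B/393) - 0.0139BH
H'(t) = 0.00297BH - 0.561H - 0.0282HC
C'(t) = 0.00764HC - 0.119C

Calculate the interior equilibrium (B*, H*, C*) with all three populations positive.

B* ≈ 247, H* ≈ 15.6, C* ≈ 6.13

From dC/dt = 0: 0.00764H* = 0.119, so H* = 15.6.
From dB/dt = 0: 0.583(1 - B*/393) = 0.0139·15.6, giving B* = 393·(1 - 0.371) = 247.
From dH/dt = 0: 0.00297·247 - 0.561 = 0.0282C*, so C* = 0.173/0.0282 = 6.13.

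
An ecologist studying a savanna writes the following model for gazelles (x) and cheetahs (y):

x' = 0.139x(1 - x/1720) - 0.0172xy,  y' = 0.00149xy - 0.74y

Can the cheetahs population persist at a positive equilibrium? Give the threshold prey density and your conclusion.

Threshold x = 497; K > 497, so yes, the predator persists.

The predator equation gives dy/dt > 0 only when x > 0.74/0.00149 = 497.
Without the predator, x → K = 1720. Since 1720 > 497, the predator can invade and persist.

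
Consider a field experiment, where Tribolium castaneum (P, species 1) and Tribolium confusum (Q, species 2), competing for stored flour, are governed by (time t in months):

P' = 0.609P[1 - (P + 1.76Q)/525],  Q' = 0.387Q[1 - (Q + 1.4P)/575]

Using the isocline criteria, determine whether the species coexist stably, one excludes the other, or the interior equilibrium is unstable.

unstable coexistence (outcome depends on initial conditions)

Compare the nullcline intercepts: K1/α12 = 525/1.76 = 298 < K2 = 575; K2/α21 = 575/1.4 = 411 < K1 = 525.
Since both are reversed, neither can invade when rare; the interior point is a saddle.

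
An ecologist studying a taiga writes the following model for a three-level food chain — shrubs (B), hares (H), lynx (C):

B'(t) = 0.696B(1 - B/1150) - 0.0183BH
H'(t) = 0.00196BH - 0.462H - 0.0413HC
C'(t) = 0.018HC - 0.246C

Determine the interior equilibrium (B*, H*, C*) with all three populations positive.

From dC/dt = 0: 0.018H* = 0.246, so H* = 13.7.
From dB/dt = 0: 0.696(1 - B*/1150) = 0.0183·13.7, giving B* = 1150·(1 - 0.359) = 737.
From dH/dt = 0: 0.00196·737 - 0.462 = 0.0413C*, so C* = 0.982/0.0413 = 23.8.

B* ≈ 737, H* ≈ 13.7, C* ≈ 23.8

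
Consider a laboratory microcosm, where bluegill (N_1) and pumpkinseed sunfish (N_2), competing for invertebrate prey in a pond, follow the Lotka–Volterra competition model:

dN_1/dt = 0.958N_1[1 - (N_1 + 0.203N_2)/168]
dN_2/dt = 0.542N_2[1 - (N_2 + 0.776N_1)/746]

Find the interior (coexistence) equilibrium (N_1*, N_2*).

Setting both brackets to zero gives the nullclines N_1 + 0.203N_2 = 168 and 0.776N_1 + N_2 = 746.
Substituting N_2 = 746 - 0.776N_1 into the first: N_1(1 - 0.203·0.776) = 168 - 0.203·746.
So N_1* = 16.6/0.842 = 19.7, and then N_2* = 746 - 0.776·19.7 = 731.

N_1* ≈ 19.7, N_2* ≈ 731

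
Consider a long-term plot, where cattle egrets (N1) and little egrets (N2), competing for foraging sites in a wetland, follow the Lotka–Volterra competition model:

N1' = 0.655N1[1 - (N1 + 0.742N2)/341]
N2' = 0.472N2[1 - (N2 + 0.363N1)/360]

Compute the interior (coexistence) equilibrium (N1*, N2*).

N1* ≈ 101, N2* ≈ 323

Setting both brackets to zero gives the nullclines N1 + 0.742N2 = 341 and 0.363N1 + N2 = 360.
Substituting N2 = 360 - 0.363N1 into the first: N1(1 - 0.742·0.363) = 341 - 0.742·360.
So N1* = 73.9/0.731 = 101, and then N2* = 360 - 0.363·101 = 323.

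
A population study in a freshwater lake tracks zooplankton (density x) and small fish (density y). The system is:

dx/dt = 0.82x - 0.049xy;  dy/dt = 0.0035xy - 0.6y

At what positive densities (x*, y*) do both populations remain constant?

Set dy/dt = 0 with y > 0: 0.0035x - 0.6 = 0, so x* = 0.6/0.0035 = 171.
Set dx/dt = 0 with x > 0: 0.82 - 0.049y = 0, so y* = 0.82/0.049 = 16.7.

x* ≈ 171, y* ≈ 16.7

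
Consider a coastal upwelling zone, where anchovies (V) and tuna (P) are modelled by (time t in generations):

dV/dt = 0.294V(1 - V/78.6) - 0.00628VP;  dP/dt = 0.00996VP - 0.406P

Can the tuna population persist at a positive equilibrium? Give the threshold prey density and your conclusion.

Threshold V = 40.8; K > 40.8, so yes, the predator persists.

The predator equation gives dP/dt > 0 only when V > 0.406/0.00996 = 40.8.
Without the predator, V → K = 78.6. Since 78.6 > 40.8, the predator can invade and persist.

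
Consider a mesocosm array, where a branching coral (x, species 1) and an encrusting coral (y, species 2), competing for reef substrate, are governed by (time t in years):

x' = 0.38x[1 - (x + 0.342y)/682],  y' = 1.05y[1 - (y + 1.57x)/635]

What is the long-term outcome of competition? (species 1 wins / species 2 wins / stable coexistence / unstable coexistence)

species 1 excludes species 2

Compare the nullcline intercepts: K1/α12 = 682/0.342 = 1990 > K2 = 635; K2/α21 = 635/1.57 = 404 < K1 = 682.
Since the inequalities point opposite ways, species 1 can invade but species 2 cannot.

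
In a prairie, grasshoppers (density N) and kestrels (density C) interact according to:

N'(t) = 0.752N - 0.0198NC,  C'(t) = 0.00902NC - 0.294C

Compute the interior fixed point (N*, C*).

Set dC/dt = 0 with C > 0: 0.00902N - 0.294 = 0, so N* = 0.294/0.00902 = 32.6.
Set dN/dt = 0 with N > 0: 0.752 - 0.0198C = 0, so C* = 0.752/0.0198 = 38.

N* ≈ 32.6, C* ≈ 38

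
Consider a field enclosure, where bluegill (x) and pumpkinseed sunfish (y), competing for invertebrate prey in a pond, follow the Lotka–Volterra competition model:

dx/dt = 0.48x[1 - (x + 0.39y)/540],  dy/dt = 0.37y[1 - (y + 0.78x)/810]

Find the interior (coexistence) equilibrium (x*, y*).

x* ≈ 322, y* ≈ 559

Setting both brackets to zero gives the nullclines x + 0.39y = 540 and 0.78x + y = 810.
Substituting y = 810 - 0.78x into the first: x(1 - 0.39·0.78) = 540 - 0.39·810.
So x* = 224/0.696 = 322, and then y* = 810 - 0.78·322 = 559.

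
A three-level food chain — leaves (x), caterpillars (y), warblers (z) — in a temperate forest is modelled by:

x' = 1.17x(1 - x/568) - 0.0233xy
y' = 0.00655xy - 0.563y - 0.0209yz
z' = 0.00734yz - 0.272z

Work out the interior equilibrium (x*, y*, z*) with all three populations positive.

x* ≈ 149, y* ≈ 37.1, z* ≈ 19.7

From dz/dt = 0: 0.00734y* = 0.272, so y* = 37.1.
From dx/dt = 0: 1.17(1 - x*/568) = 0.0233·37.1, giving x* = 568·(1 - 0.738) = 149.
From dy/dt = 0: 0.00655·149 - 0.563 = 0.0209z*, so z* = 0.412/0.0209 = 19.7.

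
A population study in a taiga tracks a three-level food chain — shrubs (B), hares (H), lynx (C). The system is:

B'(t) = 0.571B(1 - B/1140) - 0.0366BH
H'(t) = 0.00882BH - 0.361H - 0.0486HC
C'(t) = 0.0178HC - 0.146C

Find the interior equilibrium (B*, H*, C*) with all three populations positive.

B* ≈ 541, H* ≈ 8.2, C* ≈ 90.7

From dC/dt = 0: 0.0178H* = 0.146, so H* = 8.2.
From dB/dt = 0: 0.571(1 - B*/1140) = 0.0366·8.2, giving B* = 1140·(1 - 0.526) = 541.
From dH/dt = 0: 0.00882·541 - 0.361 = 0.0486C*, so C* = 4.41/0.0486 = 90.7.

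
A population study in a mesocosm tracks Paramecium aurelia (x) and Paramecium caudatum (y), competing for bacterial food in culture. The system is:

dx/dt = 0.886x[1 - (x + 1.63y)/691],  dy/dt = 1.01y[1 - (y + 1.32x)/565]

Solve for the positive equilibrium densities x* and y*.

x* ≈ 200, y* ≈ 301

Setting both brackets to zero gives the nullclines x + 1.63y = 691 and 1.32x + y = 565.
Substituting y = 565 - 1.32x into the first: x(1 - 1.63·1.32) = 691 - 1.63·565.
So x* = -230/-1.15 = 200, and then y* = 565 - 1.32·200 = 301.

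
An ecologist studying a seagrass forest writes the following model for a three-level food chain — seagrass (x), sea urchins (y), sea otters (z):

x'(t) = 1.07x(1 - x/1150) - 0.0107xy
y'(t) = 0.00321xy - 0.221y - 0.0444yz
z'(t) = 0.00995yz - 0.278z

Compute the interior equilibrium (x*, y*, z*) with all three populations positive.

x* ≈ 829, y* ≈ 27.9, z* ≈ 54.9

From dz/dt = 0: 0.00995y* = 0.278, so y* = 27.9.
From dx/dt = 0: 1.07(1 - x*/1150) = 0.0107·27.9, giving x* = 1150·(1 - 0.279) = 829.
From dy/dt = 0: 0.00321·829 - 0.221 = 0.0444z*, so z* = 2.44/0.0444 = 54.9.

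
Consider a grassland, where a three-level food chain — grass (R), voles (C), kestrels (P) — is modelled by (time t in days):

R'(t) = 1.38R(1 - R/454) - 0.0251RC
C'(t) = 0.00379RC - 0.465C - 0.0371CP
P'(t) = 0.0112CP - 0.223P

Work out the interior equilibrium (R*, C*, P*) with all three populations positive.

From dP/dt = 0: 0.0112C* = 0.223, so C* = 19.9.
From dR/dt = 0: 1.38(1 - R*/454) = 0.0251·19.9, giving R* = 454·(1 - 0.362) = 290.
From dC/dt = 0: 0.00379·290 - 0.465 = 0.0371P*, so P* = 0.633/0.0371 = 17.

R* ≈ 290, C* ≈ 19.9, P* ≈ 17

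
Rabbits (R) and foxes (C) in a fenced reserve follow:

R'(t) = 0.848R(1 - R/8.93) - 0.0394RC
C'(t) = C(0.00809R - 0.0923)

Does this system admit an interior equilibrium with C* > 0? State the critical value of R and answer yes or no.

Threshold R = 11.4; K < 11.4, so no, the predator goes extinct.

The predator equation gives dC/dt > 0 only when R > 0.0923/0.00809 = 11.4.
Without the predator, R → K = 8.93. Since 8.93 < 11.4, the predator cannot invade.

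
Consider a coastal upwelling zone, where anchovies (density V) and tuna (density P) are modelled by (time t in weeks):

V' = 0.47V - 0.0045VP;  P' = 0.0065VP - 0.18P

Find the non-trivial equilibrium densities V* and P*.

V* ≈ 27.7, P* ≈ 104

Set dP/dt = 0 with P > 0: 0.0065V - 0.18 = 0, so V* = 0.18/0.0065 = 27.7.
Set dV/dt = 0 with V > 0: 0.47 - 0.0045P = 0, so P* = 0.47/0.0045 = 104.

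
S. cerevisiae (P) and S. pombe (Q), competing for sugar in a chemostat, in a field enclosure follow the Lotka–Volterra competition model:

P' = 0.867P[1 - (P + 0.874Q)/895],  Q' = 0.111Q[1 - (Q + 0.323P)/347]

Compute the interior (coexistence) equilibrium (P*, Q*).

P* ≈ 824, Q* ≈ 80.7

Setting both brackets to zero gives the nullclines P + 0.874Q = 895 and 0.323P + Q = 347.
Substituting Q = 347 - 0.323P into the first: P(1 - 0.874·0.323) = 895 - 0.874·347.
So P* = 592/0.718 = 824, and then Q* = 347 - 0.323·824 = 80.7.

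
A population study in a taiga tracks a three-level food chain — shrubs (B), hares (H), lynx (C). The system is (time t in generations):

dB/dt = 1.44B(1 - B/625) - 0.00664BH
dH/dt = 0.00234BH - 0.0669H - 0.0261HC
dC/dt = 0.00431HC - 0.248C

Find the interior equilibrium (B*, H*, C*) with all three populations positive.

From dC/dt = 0: 0.00431H* = 0.248, so H* = 57.5.
From dB/dt = 0: 1.44(1 - B*/625) = 0.00664·57.5, giving B* = 625·(1 - 0.265) = 459.
From dH/dt = 0: 0.00234·459 - 0.0669 = 0.0261C*, so C* = 1.01/0.0261 = 38.6.

B* ≈ 459, H* ≈ 57.5, C* ≈ 38.6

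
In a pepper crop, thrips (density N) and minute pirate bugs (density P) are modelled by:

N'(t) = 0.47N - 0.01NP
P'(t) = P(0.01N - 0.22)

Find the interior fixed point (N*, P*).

Set dP/dt = 0 with P > 0: 0.01N - 0.22 = 0, so N* = 0.22/0.01 = 22.
Set dN/dt = 0 with N > 0: 0.47 - 0.01P = 0, so P* = 0.47/0.01 = 47.

N* ≈ 22, P* ≈ 47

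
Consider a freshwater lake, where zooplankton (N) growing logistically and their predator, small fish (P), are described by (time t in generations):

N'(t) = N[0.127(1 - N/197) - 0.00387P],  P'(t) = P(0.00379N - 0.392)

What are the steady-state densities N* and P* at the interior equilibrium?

N* ≈ 103, P* ≈ 15.6

From dP/dt = 0 with P > 0: 0.00379N* = 0.392, so N* = 103.
Substitute into dN/dt = 0: 0.127(1 - 103/197) = 0.00387P*.
The bracket is 0.475, giving P* = 0.0603/0.00387 = 15.6.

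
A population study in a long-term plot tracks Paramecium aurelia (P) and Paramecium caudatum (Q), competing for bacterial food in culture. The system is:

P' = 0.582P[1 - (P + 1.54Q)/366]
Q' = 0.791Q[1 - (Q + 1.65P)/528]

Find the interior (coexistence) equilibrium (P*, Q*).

Setting both brackets to zero gives the nullclines P + 1.54Q = 366 and 1.65P + Q = 528.
Substituting Q = 528 - 1.65P into the first: P(1 - 1.54·1.65) = 366 - 1.54·528.
So P* = -447/-1.54 = 290, and then Q* = 528 - 1.65·290 = 49.3.

P* ≈ 290, Q* ≈ 49.3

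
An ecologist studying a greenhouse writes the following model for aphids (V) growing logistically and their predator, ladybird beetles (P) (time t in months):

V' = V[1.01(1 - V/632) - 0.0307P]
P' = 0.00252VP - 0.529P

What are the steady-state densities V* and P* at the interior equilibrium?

From dP/dt = 0 with P > 0: 0.00252V* = 0.529, so V* = 210.
Substitute into dV/dt = 0: 1.01(1 - 210/632) = 0.0307P*.
The bracket is 0.668, giving P* = 0.675/0.0307 = 22.

V* ≈ 210, P* ≈ 22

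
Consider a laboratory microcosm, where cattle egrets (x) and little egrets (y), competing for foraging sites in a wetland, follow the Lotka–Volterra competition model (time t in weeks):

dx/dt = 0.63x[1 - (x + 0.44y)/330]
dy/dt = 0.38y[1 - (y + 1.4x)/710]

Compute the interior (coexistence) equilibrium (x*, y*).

x* ≈ 45.8, y* ≈ 646

Setting both brackets to zero gives the nullclines x + 0.44y = 330 and 1.4x + y = 710.
Substituting y = 710 - 1.4x into the first: x(1 - 0.44·1.4) = 330 - 0.44·710.
So x* = 17.6/0.384 = 45.8, and then y* = 710 - 1.4·45.8 = 646.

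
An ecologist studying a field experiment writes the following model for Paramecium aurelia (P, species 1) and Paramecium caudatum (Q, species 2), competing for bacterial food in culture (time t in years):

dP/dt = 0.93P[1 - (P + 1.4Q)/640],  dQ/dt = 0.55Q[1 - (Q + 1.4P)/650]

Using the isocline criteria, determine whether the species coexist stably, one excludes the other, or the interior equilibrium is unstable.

Compare the nullcline intercepts: K1/α12 = 640/1.4 = 457 < K2 = 650; K2/α21 = 650/1.4 = 464 < K1 = 640.
Since both are reversed, neither can invade when rare; the interior point is a saddle.

unstable coexistence (outcome depends on initial conditions)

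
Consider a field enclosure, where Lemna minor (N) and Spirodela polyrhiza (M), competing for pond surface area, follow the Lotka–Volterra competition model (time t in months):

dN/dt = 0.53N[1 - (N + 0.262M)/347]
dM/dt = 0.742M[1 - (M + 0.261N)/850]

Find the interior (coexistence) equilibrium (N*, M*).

Setting both brackets to zero gives the nullclines N + 0.262M = 347 and 0.261N + M = 850.
Substituting M = 850 - 0.261N into the first: N(1 - 0.262·0.261) = 347 - 0.262·850.
So N* = 124/0.932 = 133, and then M* = 850 - 0.261·133 = 815.

N* ≈ 133, M* ≈ 815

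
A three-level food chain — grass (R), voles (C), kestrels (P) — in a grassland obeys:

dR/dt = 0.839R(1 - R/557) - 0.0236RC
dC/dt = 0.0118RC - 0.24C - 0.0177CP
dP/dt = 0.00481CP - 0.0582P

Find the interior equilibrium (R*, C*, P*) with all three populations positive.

R* ≈ 367, C* ≈ 12.1, P* ≈ 231

From dP/dt = 0: 0.00481C* = 0.0582, so C* = 12.1.
From dR/dt = 0: 0.839(1 - R*/557) = 0.0236·12.1, giving R* = 557·(1 - 0.34) = 367.
From dC/dt = 0: 0.0118·367 - 0.24 = 0.0177P*, so P* = 4.1/0.0177 = 231.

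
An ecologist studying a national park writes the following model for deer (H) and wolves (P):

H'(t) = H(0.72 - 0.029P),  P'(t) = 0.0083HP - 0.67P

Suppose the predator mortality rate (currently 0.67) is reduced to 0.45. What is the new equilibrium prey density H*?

At the interior fixed point, setting dP/dt = 0 with P > 0 fixes H* = (predator death rate)/(HP coefficient) — independent of the other coefficients.
With the change, H* = 0.45/0.0083 = 54.2; it falls from 80.7.

H* ≈ 54.2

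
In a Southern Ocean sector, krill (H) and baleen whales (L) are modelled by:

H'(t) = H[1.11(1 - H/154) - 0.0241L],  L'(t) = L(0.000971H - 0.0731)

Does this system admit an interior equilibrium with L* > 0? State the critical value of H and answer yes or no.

The predator equation gives dL/dt > 0 only when H > 0.0731/0.000971 = 75.3.
Without the predator, H → K = 154. Since 154 > 75.3, the predator can invade and persist.

Threshold H = 75.3; K > 75.3, so yes, the predator persists.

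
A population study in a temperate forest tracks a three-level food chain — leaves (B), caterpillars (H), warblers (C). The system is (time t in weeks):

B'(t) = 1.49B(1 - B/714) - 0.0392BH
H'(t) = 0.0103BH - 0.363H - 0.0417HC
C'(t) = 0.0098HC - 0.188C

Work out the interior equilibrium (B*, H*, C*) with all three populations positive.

B* ≈ 354, H* ≈ 19.2, C* ≈ 78.6

From dC/dt = 0: 0.0098H* = 0.188, so H* = 19.2.
From dB/dt = 0: 1.49(1 - B*/714) = 0.0392·19.2, giving B* = 714·(1 - 0.505) = 354.
From dH/dt = 0: 0.0103·354 - 0.363 = 0.0417C*, so C* = 3.28/0.0417 = 78.6.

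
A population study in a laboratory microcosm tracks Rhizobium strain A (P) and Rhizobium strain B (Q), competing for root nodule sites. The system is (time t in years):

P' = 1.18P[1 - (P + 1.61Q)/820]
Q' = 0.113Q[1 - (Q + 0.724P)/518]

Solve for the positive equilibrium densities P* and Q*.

Setting both brackets to zero gives the nullclines P + 1.61Q = 820 and 0.724P + Q = 518.
Substituting Q = 518 - 0.724P into the first: P(1 - 1.61·0.724) = 820 - 1.61·518.
So P* = -14/-0.166 = 84.4, and then Q* = 518 - 0.724·84.4 = 457.

P* ≈ 84.4, Q* ≈ 457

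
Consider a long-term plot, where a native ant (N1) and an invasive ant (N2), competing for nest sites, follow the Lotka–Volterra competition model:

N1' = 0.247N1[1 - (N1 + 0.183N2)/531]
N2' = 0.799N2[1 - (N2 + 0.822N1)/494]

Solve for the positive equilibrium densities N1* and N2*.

N1* ≈ 519, N2* ≈ 67.7

Setting both brackets to zero gives the nullclines N1 + 0.183N2 = 531 and 0.822N1 + N2 = 494.
Substituting N2 = 494 - 0.822N1 into the first: N1(1 - 0.183·0.822) = 531 - 0.183·494.
So N1* = 441/0.85 = 519, and then N2* = 494 - 0.822·519 = 67.7.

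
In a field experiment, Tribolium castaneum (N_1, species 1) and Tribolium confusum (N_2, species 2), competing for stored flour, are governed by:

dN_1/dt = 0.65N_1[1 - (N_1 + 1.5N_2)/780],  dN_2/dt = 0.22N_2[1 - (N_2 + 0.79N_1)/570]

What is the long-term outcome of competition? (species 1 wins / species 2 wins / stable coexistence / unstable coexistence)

unstable coexistence (outcome depends on initial conditions)

Compare the nullcline intercepts: K1/α12 = 780/1.5 = 520 < K2 = 570; K2/α21 = 570/0.79 = 722 < K1 = 780.
Since both are reversed, neither can invade when rare; the interior point is a saddle.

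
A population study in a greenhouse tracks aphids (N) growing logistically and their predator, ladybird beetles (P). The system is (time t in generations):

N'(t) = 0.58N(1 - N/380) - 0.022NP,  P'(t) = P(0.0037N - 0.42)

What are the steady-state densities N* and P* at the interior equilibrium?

N* ≈ 114, P* ≈ 18.5

From dP/dt = 0 with P > 0: 0.0037N* = 0.42, so N* = 114.
Substitute into dN/dt = 0: 0.58(1 - 114/380) = 0.022P*.
The bracket is 0.701, giving P* = 0.407/0.022 = 18.5.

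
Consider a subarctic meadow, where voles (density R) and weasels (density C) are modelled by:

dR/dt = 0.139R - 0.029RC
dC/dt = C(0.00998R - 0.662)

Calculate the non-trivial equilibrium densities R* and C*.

R* ≈ 66.3, C* ≈ 4.79

Set dC/dt = 0 with C > 0: 0.00998R - 0.662 = 0, so R* = 0.662/0.00998 = 66.3.
Set dR/dt = 0 with R > 0: 0.139 - 0.029C = 0, so C* = 0.139/0.029 = 4.79.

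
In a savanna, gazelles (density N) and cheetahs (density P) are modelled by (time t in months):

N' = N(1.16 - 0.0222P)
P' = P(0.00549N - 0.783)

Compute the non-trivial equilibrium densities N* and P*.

N* ≈ 143, P* ≈ 52.3

Set dP/dt = 0 with P > 0: 0.00549N - 0.783 = 0, so N* = 0.783/0.00549 = 143.
Set dN/dt = 0 with N > 0: 1.16 - 0.0222P = 0, so P* = 1.16/0.0222 = 52.3.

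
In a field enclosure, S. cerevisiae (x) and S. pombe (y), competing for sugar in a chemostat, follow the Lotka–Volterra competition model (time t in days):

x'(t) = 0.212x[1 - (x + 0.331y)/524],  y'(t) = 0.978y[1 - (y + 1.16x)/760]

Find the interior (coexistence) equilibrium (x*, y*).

Setting both brackets to zero gives the nullclines x + 0.331y = 524 and 1.16x + y = 760.
Substituting y = 760 - 1.16x into the first: x(1 - 0.331·1.16) = 524 - 0.331·760.
So x* = 272/0.616 = 442, and then y* = 760 - 1.16·442 = 247.

x* ≈ 442, y* ≈ 247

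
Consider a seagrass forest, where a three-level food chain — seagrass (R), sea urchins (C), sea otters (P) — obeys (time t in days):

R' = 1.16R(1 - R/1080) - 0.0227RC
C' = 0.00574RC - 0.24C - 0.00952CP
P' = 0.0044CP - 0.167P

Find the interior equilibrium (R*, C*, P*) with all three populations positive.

From dP/dt = 0: 0.0044C* = 0.167, so C* = 38.
From dR/dt = 0: 1.16(1 - R*/1080) = 0.0227·38, giving R* = 1080·(1 - 0.743) = 278.
From dC/dt = 0: 0.00574·278 - 0.24 = 0.00952P*, so P* = 1.35/0.00952 = 142.

R* ≈ 278, C* ≈ 38, P* ≈ 142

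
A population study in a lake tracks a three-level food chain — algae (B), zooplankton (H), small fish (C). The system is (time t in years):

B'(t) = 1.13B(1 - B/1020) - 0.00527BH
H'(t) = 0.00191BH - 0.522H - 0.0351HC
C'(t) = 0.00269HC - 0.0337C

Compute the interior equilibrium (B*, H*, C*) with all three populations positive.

From dC/dt = 0: 0.00269H* = 0.0337, so H* = 12.5.
From dB/dt = 0: 1.13(1 - B*/1020) = 0.00527·12.5, giving B* = 1020·(1 - 0.0584) = 960.
From dH/dt = 0: 0.00191·960 - 0.522 = 0.0351C*, so C* = 1.31/0.0351 = 37.4.

B* ≈ 960, H* ≈ 12.5, C* ≈ 37.4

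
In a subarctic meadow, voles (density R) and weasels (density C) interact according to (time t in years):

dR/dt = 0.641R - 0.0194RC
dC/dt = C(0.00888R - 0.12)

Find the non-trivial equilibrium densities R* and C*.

Set dC/dt = 0 with C > 0: 0.00888R - 0.12 = 0, so R* = 0.12/0.00888 = 13.5.
Set dR/dt = 0 with R > 0: 0.641 - 0.0194C = 0, so C* = 0.641/0.0194 = 33.

R* ≈ 13.5, C* ≈ 33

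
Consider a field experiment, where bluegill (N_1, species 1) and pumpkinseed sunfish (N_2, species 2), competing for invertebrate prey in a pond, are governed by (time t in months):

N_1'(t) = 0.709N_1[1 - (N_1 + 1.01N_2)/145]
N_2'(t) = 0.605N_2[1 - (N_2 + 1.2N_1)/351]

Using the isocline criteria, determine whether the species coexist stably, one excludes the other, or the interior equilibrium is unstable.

species 2 excludes species 1

Compare the nullcline intercepts: K1/α12 = 145/1.01 = 144 < K2 = 351; K2/α21 = 351/1.2 = 292 > K1 = 145.
Since the inequalities point opposite ways, species 2 can invade but species 1 cannot.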